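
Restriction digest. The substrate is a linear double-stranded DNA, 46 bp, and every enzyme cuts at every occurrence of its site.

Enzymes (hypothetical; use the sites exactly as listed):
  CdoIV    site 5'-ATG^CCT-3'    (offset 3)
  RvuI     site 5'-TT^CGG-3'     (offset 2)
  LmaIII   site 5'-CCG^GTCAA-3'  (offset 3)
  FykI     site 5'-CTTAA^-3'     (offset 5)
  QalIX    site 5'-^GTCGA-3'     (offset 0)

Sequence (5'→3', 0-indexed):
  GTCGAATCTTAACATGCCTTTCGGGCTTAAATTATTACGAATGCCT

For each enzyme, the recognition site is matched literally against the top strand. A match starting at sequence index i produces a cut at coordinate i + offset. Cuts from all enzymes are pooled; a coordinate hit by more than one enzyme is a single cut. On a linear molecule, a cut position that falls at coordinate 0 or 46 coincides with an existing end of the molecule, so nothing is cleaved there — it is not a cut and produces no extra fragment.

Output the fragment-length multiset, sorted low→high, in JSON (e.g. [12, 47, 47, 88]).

Site scan:
  CdoIV ATGCCT/3: at [13, 40] ⇒ [16, 43]
  RvuI TTCGG/2: at [19] ⇒ [21]
  LmaIII (CCGGTCAA, off=3): no sites
  FykI CTTAA/5: at [7, 25] ⇒ [12, 30]
  QalIX GTCGA/0: at [0] ⇒ [] (position 0 is a terminus of the linear molecule — no cut)

Pooled cuts: [12, 16, 21, 30, 43]

Fragments:
  [0,12): 12 bp
  [12,16): 4 bp
  [16,21): 5 bp
  [21,30): 9 bp
  [30,43): 13 bp
  [43,46): 3 bp

[3,4,5,9,12,13]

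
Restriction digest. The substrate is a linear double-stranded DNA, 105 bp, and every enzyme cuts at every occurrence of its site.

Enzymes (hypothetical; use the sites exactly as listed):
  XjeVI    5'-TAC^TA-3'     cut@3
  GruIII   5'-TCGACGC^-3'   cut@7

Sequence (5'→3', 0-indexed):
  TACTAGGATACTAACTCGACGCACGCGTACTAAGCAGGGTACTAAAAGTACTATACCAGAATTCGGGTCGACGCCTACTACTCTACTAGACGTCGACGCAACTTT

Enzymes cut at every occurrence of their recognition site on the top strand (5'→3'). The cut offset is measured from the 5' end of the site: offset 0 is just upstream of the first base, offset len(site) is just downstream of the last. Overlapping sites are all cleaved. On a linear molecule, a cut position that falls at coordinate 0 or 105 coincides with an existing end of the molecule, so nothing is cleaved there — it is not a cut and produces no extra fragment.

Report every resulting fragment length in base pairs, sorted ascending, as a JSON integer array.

[3,4,6,8,8,8,9,11,12,13,23]

Scan for sites:
  XjeVI (TACTA, off=3): starts [0, 8, 27, 39, 48, 75, 83] → cuts [3, 11, 30, 42, 51, 78, 86]
  GruIII (TCGACGC, off=7): starts [15, 67, 92] → cuts [22, 74, 99]

All cut coordinates (distinct, sorted): [3, 11, 22, 30, 42, 51, 74, 78, 86, 99]

Fragment lengths:
  [0,3): 3 bp
  [3,11): 8 bp
  [11,22): 11 bp
  [22,30): 8 bp
  [30,42): 12 bp
  [42,51): 9 bp
  [51,74): 23 bp
  [74,78): 4 bp
  [78,86): 8 bp
  [86,99): 13 bp
  [99,105): 6 bp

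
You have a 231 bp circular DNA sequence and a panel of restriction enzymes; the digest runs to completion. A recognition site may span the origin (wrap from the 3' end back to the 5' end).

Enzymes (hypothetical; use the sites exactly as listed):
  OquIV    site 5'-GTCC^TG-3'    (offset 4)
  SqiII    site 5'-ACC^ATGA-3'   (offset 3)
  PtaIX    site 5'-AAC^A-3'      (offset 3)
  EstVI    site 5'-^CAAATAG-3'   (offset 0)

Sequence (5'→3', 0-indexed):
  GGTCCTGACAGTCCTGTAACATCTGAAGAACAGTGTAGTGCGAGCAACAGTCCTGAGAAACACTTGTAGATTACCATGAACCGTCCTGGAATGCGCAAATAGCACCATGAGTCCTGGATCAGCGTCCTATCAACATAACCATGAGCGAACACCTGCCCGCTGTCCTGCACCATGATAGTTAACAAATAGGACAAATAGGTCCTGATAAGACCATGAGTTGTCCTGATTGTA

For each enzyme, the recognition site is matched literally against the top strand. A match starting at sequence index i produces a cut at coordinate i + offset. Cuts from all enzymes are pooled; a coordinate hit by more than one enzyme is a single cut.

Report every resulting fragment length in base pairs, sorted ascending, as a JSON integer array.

[1,5,6,6,6,8,8,8,9,9,10,10,11,11,11,11,11,11,13,14,15,17,20]

Scan for sites:
  OquIV (GTCCTG, off=4): starts [1, 10, 49, 82, 110, 161, 198, 219] → cuts [5, 14, 53, 86, 114, 165, 202, 223]
  SqiII (ACCATGA, off=3): starts [72, 103, 137, 168, 209] → cuts [75, 106, 140, 171, 212]
  PtaIX (AACA, off=3): starts [17, 28, 45, 58, 131, 147, 180] → cuts [20, 31, 48, 61, 134, 150, 183]
  EstVI (CAAATAG, off=0): starts [95, 182, 191] → cuts [95, 182, 191]

Pooled cuts: [5, 14, 20, 31, 48, 53, 61, 75, 86, 95, 106, 114, 134, 140, 150, 165, 171, 182, 183, 191, 202, 212, 223]

Fragment lengths:
  5→14: 9 bp
  14→20: 6 bp
  20→31: 11 bp
  31→48: 17 bp
  48→53: 5 bp
  53→61: 8 bp
  61→75: 14 bp
  75→86: 11 bp
  86→95: 9 bp
  95→106: 11 bp
  106→114: 8 bp
  114→134: 20 bp
  134→140: 6 bp
  140→150: 10 bp
  150→165: 15 bp
  165→171: 6 bp
  171→182: 11 bp
  182→183: 1 bp
  183→191: 8 bp
  191→202: 11 bp
  202→212: 10 bp
  212→223: 11 bp
  223→5 (wrap): 231-223+5 = 13 bp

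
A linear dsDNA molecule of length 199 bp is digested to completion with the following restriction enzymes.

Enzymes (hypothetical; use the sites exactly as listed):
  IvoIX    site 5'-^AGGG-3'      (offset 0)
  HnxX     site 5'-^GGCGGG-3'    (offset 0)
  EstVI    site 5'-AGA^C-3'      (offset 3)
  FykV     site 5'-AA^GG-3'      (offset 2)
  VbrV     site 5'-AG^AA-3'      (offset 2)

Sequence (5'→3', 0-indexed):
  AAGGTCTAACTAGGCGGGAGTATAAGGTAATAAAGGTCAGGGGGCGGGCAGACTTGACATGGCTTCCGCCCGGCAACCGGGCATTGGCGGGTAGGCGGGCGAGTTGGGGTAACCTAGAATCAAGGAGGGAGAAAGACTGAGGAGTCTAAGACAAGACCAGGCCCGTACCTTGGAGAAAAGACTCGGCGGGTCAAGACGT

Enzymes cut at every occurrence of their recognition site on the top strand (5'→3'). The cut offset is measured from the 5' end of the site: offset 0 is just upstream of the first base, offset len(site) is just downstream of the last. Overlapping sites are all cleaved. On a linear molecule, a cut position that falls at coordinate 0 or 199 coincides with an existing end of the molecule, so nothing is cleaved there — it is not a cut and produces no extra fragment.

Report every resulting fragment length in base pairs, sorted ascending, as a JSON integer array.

Site scan:
  IvoIX AGGG/0: at [38, 125] ⇒ [38, 125]
  HnxX GGCGGG/0: at [12, 42, 85, 93, 184] ⇒ [12, 42, 85, 93, 184]
  EstVI AGAC/3: at [49, 133, 148, 153, 178, 193] ⇒ [52, 136, 151, 156, 181, 196]
  FykV AAGG/2: at [0, 23, 32, 121] ⇒ [2, 25, 34, 123]
  VbrV AGAA/2: at [115, 129, 173] ⇒ [117, 131, 175]

All cut coordinates (distinct, sorted): [2, 12, 25, 34, 38, 42, 52, 85, 93, 117, 123, 125, 131, 136, 151, 156, 175, 181, 184, 196]

Fragment lengths:
  [0,2): 2 bp
  [2,12): 10 bp
  [12,25): 13 bp
  [25,34): 9 bp
  [34,38): 4 bp
  [38,42): 4 bp
  [42,52): 10 bp
  [52,85): 33 bp
  [85,93): 8 bp
  [93,117): 24 bp
  [117,123): 6 bp
  [123,125): 2 bp
  [125,131): 6 bp
  [131,136): 5 bp
  [136,151): 15 bp
  [151,156): 5 bp
  [156,175): 19 bp
  [175,181): 6 bp
  [181,184): 3 bp
  [184,196): 12 bp
  [196,199): 3 bp

[2,2,3,3,4,4,5,5,6,6,6,8,9,10,10,12,13,15,19,24,33]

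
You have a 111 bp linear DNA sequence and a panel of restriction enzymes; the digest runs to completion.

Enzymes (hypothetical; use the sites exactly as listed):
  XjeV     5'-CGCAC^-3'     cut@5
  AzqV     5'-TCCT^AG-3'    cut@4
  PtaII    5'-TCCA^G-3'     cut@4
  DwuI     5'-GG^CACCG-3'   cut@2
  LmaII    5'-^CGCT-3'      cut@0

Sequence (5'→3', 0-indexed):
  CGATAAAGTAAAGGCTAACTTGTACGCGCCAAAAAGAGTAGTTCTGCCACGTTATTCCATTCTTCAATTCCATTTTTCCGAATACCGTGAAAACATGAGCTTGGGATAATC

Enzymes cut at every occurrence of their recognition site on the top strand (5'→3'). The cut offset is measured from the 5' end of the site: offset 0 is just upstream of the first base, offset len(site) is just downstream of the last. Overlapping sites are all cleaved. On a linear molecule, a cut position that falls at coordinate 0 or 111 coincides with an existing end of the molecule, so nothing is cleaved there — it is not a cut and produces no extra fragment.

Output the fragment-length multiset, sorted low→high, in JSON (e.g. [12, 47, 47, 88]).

[111]

Per-enzyme occurrences:
  XjeV (CGCAC, off=5): no sites
  AzqV (TCCTAG, off=4): no sites
  PtaII (TCCAG, off=4): no sites
  DwuI (GGCACCG, off=2): no sites
  LmaII (CGCT, off=0): no sites

Pooled cuts: ∅

Fragments:
  no cuts → one linear fragment of 111 bp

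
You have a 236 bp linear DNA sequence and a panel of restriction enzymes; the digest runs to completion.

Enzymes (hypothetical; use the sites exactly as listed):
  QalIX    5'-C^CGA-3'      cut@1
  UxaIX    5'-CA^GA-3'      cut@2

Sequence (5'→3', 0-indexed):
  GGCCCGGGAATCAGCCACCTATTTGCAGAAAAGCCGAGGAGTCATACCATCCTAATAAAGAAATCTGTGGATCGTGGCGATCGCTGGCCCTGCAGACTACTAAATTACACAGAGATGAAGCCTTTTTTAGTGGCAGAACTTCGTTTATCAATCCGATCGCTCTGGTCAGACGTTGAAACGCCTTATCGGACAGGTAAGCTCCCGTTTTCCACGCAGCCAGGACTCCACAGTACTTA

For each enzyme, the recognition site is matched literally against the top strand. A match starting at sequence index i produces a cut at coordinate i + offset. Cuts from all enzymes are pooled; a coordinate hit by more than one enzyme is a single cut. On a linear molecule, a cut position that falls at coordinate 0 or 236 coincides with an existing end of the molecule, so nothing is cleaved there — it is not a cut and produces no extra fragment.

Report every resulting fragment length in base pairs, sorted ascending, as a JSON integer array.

Site scan:
  QalIX (CCGA, off=1): starts [33, 152] → cuts [34, 153]
  UxaIX (CAGA, off=2): starts [25, 92, 109, 133, 166] → cuts [27, 94, 111, 135, 168]

Pooled cuts: [27, 34, 94, 111, 135, 153, 168]

Fragments:
  [0,27): 27 bp
  [27,34): 7 bp
  [34,94): 60 bp
  [94,111): 17 bp
  [111,135): 24 bp
  [135,153): 18 bp
  [153,168): 15 bp
  [168,236): 68 bp

[7,15,17,18,24,27,60,68]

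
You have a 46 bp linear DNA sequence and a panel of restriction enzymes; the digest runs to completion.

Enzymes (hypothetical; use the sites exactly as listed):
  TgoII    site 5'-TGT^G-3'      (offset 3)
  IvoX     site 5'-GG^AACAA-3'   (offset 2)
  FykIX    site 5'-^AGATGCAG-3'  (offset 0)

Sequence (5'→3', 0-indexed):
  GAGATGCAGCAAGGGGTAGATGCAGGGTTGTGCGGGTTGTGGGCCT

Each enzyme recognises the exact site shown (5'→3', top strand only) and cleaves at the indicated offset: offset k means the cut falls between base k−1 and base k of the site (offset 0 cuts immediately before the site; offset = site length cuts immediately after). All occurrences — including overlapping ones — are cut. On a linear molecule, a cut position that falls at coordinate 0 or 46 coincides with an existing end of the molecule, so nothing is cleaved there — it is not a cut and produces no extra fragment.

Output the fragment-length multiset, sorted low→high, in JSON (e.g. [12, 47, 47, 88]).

Site scan:
  TgoII TGTG/3: at [28, 37] ⇒ [31, 40]
  IvoX (GGAACAA, off=2): no sites
  FykIX AGATGCAG/0: at [1, 17] ⇒ [1, 17]

All cut coordinates (distinct, sorted): [1, 17, 31, 40]

Fragments:
  [0,1): 1 bp
  [1,17): 16 bp
  [17,31): 14 bp
  [31,40): 9 bp
  [40,46): 6 bp

[1,6,9,14,16]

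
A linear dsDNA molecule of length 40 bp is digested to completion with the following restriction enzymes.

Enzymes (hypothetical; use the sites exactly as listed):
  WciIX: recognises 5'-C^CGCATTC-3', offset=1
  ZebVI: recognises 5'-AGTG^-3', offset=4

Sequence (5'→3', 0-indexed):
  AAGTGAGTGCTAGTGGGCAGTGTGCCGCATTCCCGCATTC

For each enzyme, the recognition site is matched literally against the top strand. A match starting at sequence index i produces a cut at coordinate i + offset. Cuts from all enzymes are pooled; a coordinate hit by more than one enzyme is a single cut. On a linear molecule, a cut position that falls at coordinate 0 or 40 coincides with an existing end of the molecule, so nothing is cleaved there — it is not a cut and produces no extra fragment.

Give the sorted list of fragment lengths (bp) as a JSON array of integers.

Site scan:
  WciIX CCGCATTC/1: at [24, 32] ⇒ [25, 33]
  ZebVI AGTG/4: at [1, 5, 11, 18] ⇒ [5, 9, 15, 22]

Pooled cuts: [5, 9, 15, 22, 25, 33]

Fragment lengths:
  [0,5): 5 bp
  [5,9): 4 bp
  [9,15): 6 bp
  [15,22): 7 bp
  [22,25): 3 bp
  [25,33): 8 bp
  [33,40): 7 bp

[3,4,5,6,7,7,8]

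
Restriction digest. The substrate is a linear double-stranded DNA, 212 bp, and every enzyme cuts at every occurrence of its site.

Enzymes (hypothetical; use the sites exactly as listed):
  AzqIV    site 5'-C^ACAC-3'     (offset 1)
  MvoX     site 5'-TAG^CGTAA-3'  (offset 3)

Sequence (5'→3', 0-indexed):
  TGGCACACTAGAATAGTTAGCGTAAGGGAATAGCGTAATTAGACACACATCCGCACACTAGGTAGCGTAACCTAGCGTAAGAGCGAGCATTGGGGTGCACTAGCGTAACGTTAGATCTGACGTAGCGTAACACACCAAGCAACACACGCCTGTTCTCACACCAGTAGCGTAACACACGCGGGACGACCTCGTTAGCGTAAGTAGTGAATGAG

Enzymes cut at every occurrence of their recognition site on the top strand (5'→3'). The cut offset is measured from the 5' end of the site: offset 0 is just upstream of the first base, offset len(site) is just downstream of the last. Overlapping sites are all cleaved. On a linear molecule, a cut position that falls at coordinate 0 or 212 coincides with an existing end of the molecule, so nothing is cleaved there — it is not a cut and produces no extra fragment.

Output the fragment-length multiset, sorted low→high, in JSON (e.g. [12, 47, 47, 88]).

[4,6,6,10,10,10,11,11,12,13,14,16,17,22,22,28]

Scan for sites:
  AzqIV (CACAC, off=1): starts [3, 43, 53, 130, 142, 156, 172] → cuts [4, 44, 54, 131, 143, 157, 173]
  MvoX (TAGCGTAA, off=3): starts [17, 30, 62, 72, 100, 122, 164, 192] → cuts [20, 33, 65, 75, 103, 125, 167, 195]

Pooled cuts: [4, 20, 33, 44, 54, 65, 75, 103, 125, 131, 143, 157, 167, 173, 195]

Fragment lengths:
  [0,4): 4 bp
  [4,20): 16 bp
  [20,33): 13 bp
  [33,44): 11 bp
  [44,54): 10 bp
  [54,65): 11 bp
  [65,75): 10 bp
  [75,103): 28 bp
  [103,125): 22 bp
  [125,131): 6 bp
  [131,143): 12 bp
  [143,157): 14 bp
  [157,167): 10 bp
  [167,173): 6 bp
  [173,195): 22 bp
  [195,212): 17 bp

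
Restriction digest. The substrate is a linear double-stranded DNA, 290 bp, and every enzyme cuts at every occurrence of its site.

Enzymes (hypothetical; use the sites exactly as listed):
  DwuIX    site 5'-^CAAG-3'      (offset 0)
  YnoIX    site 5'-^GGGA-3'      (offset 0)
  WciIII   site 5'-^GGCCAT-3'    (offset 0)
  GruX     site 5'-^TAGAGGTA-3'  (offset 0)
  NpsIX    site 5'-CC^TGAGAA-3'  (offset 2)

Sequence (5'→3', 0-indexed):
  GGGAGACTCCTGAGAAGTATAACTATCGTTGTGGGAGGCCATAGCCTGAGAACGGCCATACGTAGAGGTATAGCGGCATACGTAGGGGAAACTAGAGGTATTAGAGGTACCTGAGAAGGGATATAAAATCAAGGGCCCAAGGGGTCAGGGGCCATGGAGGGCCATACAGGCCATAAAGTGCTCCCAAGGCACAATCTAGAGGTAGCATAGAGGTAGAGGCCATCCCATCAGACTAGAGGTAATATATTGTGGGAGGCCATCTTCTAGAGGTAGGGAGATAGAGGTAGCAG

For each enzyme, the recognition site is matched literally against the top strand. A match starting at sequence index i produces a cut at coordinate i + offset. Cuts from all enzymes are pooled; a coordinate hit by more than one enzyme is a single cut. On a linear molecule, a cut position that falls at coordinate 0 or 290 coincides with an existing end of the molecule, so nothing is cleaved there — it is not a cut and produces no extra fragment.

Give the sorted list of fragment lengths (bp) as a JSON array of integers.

Site scan:
  DwuIX CAAG/0: at [129, 137, 184] ⇒ [129, 137, 184]
  YnoIX GGGA/0: at [0, 32, 85, 117, 250, 272] ⇒ [32, 85, 117, 250, 272] (position 0 is a terminus of the linear molecule — no cut)
  WciIII GGCCAT/0: at [36, 53, 149, 159, 168, 217, 254] ⇒ [36, 53, 149, 159, 168, 217, 254]
  GruX TAGAGGTA/0: at [62, 92, 101, 196, 207, 233, 264, 278] ⇒ [62, 92, 101, 196, 207, 233, 264, 278]
  NpsIX CCTGAGAA/2: at [8, 44, 109] ⇒ [10, 46, 111]

Pooled cuts: [10, 32, 36, 46, 53, 62, 85, 92, 101, 111, 117, 129, 137, 149, 159, 168, 184, 196, 207, 217, 233, 250, 254, 264, 272, 278]

Fragment lengths:
  [0,10): 10 bp
  [10,32): 22 bp
  [32,36): 4 bp
  [36,46): 10 bp
  [46,53): 7 bp
  [53,62): 9 bp
  [62,85): 23 bp
  [85,92): 7 bp
  [92,101): 9 bp
  [101,111): 10 bp
  [111,117): 6 bp
  [117,129): 12 bp
  [129,137): 8 bp
  [137,149): 12 bp
  [149,159): 10 bp
  [159,168): 9 bp
  [168,184): 16 bp
  [184,196): 12 bp
  [196,207): 11 bp
  [207,217): 10 bp
  [217,233): 16 bp
  [233,250): 17 bp
  [250,254): 4 bp
  [254,264): 10 bp
  [264,272): 8 bp
  [272,278): 6 bp
  [278,290): 12 bp

[4,4,6,6,7,7,8,8,9,9,9,10,10,10,10,10,10,11,12,12,12,12,16,16,17,22,23]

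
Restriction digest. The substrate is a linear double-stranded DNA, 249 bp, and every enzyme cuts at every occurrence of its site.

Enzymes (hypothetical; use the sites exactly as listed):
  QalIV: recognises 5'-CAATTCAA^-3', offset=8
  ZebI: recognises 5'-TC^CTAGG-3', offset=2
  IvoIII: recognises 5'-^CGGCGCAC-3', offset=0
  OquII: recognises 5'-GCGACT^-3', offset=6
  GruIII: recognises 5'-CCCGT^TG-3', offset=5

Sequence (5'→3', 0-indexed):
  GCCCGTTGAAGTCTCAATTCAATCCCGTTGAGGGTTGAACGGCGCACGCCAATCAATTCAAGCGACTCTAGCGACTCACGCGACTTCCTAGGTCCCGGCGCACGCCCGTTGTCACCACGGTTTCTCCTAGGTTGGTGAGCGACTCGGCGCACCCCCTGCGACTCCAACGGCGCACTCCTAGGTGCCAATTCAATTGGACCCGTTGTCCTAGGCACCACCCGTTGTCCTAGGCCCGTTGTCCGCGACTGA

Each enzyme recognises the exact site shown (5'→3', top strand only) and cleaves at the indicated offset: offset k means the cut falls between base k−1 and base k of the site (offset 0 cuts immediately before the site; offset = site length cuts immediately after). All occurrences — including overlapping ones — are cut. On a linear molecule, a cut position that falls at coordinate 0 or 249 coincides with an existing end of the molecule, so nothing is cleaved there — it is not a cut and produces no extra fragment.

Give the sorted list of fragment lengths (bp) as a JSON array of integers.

Site scan:
  QalIV CAATTCAA/8: at [14, 53, 185] ⇒ [22, 61, 193]
  ZebI TCCTAGG/2: at [85, 124, 175, 205, 224] ⇒ [87, 126, 177, 207, 226]
  IvoIII CGGCGCAC/0: at [39, 95, 144, 167] ⇒ [39, 95, 144, 167]
  OquII GCGACT/6: at [61, 70, 79, 138, 157, 241] ⇒ [67, 76, 85, 144, 163, 247]
  GruIII CCCGTTG/5: at [1, 23, 104, 198, 217, 231] ⇒ [6, 28, 109, 203, 222, 236]

Pooled cuts: [6, 22, 28, 39, 61, 67, 76, 85, 87, 95, 109, 126, 144, 163, 167, 177, 193, 203, 207, 222, 226, 236, 247]

Fragments:
  [0,6): 6 bp
  [6,22): 16 bp
  [22,28): 6 bp
  [28,39): 11 bp
  [39,61): 22 bp
  [61,67): 6 bp
  [67,76): 9 bp
  [76,85): 9 bp
  [85,87): 2 bp
  [87,95): 8 bp
  [95,109): 14 bp
  [109,126): 17 bp
  [126,144): 18 bp
  [144,163): 19 bp
  [163,167): 4 bp
  [167,177): 10 bp
  [177,193): 16 bp
  [193,203): 10 bp
  [203,207): 4 bp
  [207,222): 15 bp
  [222,226): 4 bp
  [226,236): 10 bp
  [236,247): 11 bp
  [247,249): 2 bp

[2,2,4,4,4,6,6,6,8,9,9,10,10,10,11,11,14,15,16,16,17,18,19,22]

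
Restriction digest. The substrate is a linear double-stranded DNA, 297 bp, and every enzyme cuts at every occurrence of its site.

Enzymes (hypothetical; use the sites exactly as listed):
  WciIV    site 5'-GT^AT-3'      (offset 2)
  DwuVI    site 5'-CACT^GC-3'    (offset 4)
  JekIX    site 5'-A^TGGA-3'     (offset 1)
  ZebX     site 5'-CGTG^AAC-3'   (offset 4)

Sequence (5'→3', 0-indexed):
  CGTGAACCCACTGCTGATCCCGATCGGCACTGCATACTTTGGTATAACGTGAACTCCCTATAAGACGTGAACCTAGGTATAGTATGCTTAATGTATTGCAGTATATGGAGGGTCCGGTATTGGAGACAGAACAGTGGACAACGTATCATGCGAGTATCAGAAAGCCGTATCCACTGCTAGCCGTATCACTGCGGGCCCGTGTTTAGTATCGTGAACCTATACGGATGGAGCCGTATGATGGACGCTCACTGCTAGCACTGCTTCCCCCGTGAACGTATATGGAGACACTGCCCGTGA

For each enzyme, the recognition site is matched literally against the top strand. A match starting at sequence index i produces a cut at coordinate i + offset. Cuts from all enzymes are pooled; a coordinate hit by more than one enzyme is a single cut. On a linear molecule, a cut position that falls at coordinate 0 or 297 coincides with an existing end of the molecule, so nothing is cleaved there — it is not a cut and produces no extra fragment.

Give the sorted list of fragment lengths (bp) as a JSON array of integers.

[3,3,4,4,5,5,6,6,7,8,8,8,8,9,9,9,9,10,11,11,12,12,12,12,13,13,17,18,19,26]

Site scan:
  WciIV (GTAT, off=2): starts [41, 76, 81, 92, 100, 116, 142, 153, 166, 182, 205, 232, 274] → cuts [43, 78, 83, 94, 102, 118, 144, 155, 168, 184, 207, 234, 276]
  DwuVI (CACTGC, off=4): starts [8, 27, 171, 186, 246, 255, 285] → cuts [12, 31, 175, 190, 250, 259, 289]
  JekIX (ATGGA, off=1): starts [104, 224, 237, 278] → cuts [105, 225, 238, 279]
  ZebX (CGTGAAC, off=4): starts [0, 47, 65, 209, 267] → cuts [4, 51, 69, 213, 271]

All cut coordinates (distinct, sorted): [4, 12, 31, 43, 51, 69, 78, 83, 94, 102, 105, 118, 144, 155, 168, 175, 184, 190, 207, 213, 225, 234, 238, 250, 259, 271, 276, 279, 289]

Fragment lengths:
  [0,4): 4 bp
  [4,12): 8 bp
  [12,31): 19 bp
  [31,43): 12 bp
  [43,51): 8 bp
  [51,69): 18 bp
  [69,78): 9 bp
  [78,83): 5 bp
  [83,94): 11 bp
  [94,102): 8 bp
  [102,105): 3 bp
  [105,118): 13 bp
  [118,144): 26 bp
  [144,155): 11 bp
  [155,168): 13 bp
  [168,175): 7 bp
  [175,184): 9 bp
  [184,190): 6 bp
  [190,207): 17 bp
  [207,213): 6 bp
  [213,225): 12 bp
  [225,234): 9 bp
  [234,238): 4 bp
  [238,250): 12 bp
  [250,259): 9 bp
  [259,271): 12 bp
  [271,276): 5 bp
  [276,279): 3 bp
  [279,289): 10 bp
  [289,297): 8 bp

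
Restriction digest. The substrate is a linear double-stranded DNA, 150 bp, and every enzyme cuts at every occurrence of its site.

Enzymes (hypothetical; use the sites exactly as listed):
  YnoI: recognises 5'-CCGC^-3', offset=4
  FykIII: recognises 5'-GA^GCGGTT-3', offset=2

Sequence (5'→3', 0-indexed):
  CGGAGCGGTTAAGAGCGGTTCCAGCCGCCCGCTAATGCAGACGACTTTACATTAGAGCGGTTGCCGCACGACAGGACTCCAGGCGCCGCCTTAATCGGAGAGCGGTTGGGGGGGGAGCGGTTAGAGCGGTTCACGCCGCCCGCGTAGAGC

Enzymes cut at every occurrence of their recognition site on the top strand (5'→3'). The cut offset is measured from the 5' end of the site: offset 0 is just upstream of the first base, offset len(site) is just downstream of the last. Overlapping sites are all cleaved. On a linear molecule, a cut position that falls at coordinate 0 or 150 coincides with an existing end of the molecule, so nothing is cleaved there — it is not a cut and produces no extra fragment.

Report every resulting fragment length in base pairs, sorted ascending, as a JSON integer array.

[4,4,4,7,9,10,11,12,14,14,15,22,24]

Scan for sites:
  YnoI CCGC/4: at [24, 28, 63, 85, 135, 139] ⇒ [28, 32, 67, 89, 139, 143]
  FykIII GAGCGGTT/2: at [2, 12, 54, 99, 114, 123] ⇒ [4, 14, 56, 101, 116, 125]

All cut coordinates (distinct, sorted): [4, 14, 28, 32, 56, 67, 89, 101, 116, 125, 139, 143]

Fragments:
  [0,4): 4 bp
  [4,14): 10 bp
  [14,28): 14 bp
  [28,32): 4 bp
  [32,56): 24 bp
  [56,67): 11 bp
  [67,89): 22 bp
  [89,101): 12 bp
  [101,116): 15 bp
  [116,125): 9 bp
  [125,139): 14 bp
  [139,143): 4 bp
  [143,150): 7 bp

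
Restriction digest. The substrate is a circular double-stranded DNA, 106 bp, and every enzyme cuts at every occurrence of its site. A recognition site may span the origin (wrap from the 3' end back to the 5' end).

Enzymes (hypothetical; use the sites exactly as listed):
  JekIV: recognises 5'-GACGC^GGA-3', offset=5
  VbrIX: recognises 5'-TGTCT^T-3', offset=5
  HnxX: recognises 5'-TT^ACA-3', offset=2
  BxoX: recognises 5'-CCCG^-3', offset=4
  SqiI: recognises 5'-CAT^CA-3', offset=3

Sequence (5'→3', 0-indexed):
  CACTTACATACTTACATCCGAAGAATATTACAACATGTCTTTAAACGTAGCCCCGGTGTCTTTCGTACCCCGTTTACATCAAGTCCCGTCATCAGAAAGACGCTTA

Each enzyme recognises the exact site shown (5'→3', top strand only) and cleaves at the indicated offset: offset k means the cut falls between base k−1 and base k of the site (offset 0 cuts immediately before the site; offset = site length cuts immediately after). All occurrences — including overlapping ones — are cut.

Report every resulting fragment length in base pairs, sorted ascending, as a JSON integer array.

Site scan:
  JekIV (GACGCGGA, off=5): no sites
  VbrIX (TGTCTT, off=5): starts [35, 56] → cuts [40, 61]
  HnxX (TTACA, off=2): starts [3, 11, 27, 73, 103] → cuts [5, 13, 29, 75, 105]
  BxoX (CCCG, off=4): starts [51, 68, 84] → cuts [55, 72, 88]
  SqiI (CATCA, off=3): starts [76, 89] → cuts [79, 92]

All cut coordinates (distinct, sorted): [5, 13, 29, 40, 55, 61, 72, 75, 79, 88, 92, 105]

Fragments:
  5→13: 8 bp
  13→29: 16 bp
  29→40: 11 bp
  40→55: 15 bp
  55→61: 6 bp
  61→72: 11 bp
  72→75: 3 bp
  75→79: 4 bp
  79→88: 9 bp
  88→92: 4 bp
  92→105: 13 bp
  105→5 (wrap): 106-105+5 = 6 bp

[3,4,4,6,6,8,9,11,11,13,15,16]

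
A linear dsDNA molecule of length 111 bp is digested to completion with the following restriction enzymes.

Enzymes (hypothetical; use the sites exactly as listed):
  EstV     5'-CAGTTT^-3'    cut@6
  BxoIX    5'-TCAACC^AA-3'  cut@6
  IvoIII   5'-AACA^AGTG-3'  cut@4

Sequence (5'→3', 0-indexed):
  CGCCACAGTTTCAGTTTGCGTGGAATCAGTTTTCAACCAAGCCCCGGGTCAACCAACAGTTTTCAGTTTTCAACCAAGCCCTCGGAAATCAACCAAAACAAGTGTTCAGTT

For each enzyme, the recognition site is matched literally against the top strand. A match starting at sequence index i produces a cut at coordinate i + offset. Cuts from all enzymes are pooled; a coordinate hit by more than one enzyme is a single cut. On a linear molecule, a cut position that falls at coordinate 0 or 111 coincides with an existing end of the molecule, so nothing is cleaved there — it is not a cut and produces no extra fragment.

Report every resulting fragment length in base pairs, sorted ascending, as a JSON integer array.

Scan for sites:
  EstV (CAGTTT, off=6): starts [5, 11, 26, 56, 63] → cuts [11, 17, 32, 62, 69]
  BxoIX (TCAACCAA, off=6): starts [32, 48, 69, 88] → cuts [38, 54, 75, 94]
  IvoIII (AACAAGTG, off=4): starts [96] → cuts [100]

All cut coordinates (distinct, sorted): [11, 17, 32, 38, 54, 62, 69, 75, 94, 100]

Fragment lengths:
  [0,11): 11 bp
  [11,17): 6 bp
  [17,32): 15 bp
  [32,38): 6 bp
  [38,54): 16 bp
  [54,62): 8 bp
  [62,69): 7 bp
  [69,75): 6 bp
  [75,94): 19 bp
  [94,100): 6 bp
  [100,111): 11 bp

[6,6,6,6,7,8,11,11,15,16,19]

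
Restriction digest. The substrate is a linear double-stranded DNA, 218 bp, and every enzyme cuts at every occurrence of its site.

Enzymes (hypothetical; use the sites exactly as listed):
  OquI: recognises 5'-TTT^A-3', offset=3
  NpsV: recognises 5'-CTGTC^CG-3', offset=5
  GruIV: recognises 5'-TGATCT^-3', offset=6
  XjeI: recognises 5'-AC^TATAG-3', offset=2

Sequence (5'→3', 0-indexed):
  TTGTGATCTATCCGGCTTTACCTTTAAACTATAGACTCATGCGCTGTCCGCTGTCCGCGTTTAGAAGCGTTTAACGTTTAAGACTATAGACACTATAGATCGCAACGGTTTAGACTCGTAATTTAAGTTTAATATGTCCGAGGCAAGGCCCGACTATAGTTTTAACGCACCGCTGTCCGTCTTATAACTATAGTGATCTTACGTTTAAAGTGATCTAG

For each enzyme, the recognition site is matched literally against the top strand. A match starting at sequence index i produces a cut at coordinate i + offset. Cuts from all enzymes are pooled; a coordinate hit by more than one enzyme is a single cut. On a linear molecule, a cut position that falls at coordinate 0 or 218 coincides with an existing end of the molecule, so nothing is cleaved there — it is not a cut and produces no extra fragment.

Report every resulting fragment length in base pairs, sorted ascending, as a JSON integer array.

[2,4,5,6,6,7,7,7,7,9,9,9,10,10,10,11,11,13,14,18,19,24]

Scan for sites:
  OquI TTTA/3: at [16, 22, 59, 69, 76, 108, 121, 127, 160, 203] ⇒ [19, 25, 62, 72, 79, 111, 124, 130, 163, 206]
  NpsV CTGTCCG/5: at [43, 50, 172] ⇒ [48, 55, 177]
  GruIV TGATCT/6: at [3, 193, 210] ⇒ [9, 199, 216]
  XjeI ACTATAG/2: at [27, 82, 91, 152, 186] ⇒ [29, 84, 93, 154, 188]

Pooled cuts: [9, 19, 25, 29, 48, 55, 62, 72, 79, 84, 93, 111, 124, 130, 154, 163, 177, 188, 199, 206, 216]

Fragments:
  [0,9): 9 bp
  [9,19): 10 bp
  [19,25): 6 bp
  [25,29): 4 bp
  [29,48): 19 bp
  [48,55): 7 bp
  [55,62): 7 bp
  [62,72): 10 bp
  [72,79): 7 bp
  [79,84): 5 bp
  [84,93): 9 bp
  [93,111): 18 bp
  [111,124): 13 bp
  [124,130): 6 bp
  [130,154): 24 bp
  [154,163): 9 bp
  [163,177): 14 bp
  [177,188): 11 bp
  [188,199): 11 bp
  [199,206): 7 bp
  [206,216): 10 bp
  [216,218): 2 bp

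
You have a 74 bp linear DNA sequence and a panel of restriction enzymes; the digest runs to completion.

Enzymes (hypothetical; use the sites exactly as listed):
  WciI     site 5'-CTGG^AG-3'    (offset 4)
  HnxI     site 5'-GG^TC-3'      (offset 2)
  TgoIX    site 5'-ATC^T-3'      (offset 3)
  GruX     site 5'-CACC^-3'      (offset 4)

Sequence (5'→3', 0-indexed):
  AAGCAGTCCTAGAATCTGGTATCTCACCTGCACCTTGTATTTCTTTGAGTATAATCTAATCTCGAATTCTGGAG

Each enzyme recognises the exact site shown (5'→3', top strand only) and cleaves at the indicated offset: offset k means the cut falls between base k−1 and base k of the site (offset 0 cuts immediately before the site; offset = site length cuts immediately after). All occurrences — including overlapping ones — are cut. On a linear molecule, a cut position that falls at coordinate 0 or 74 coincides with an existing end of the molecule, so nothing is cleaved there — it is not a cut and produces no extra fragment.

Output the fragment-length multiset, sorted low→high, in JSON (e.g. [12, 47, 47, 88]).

Site scan:
  WciI CTGGAG/4: at [68] ⇒ [72]
  HnxI (GGTC, off=2): no sites
  TgoIX ATCT/3: at [13, 20, 53, 58] ⇒ [16, 23, 56, 61]
  GruX CACC/4: at [24, 30] ⇒ [28, 34]

Pooled cuts: [16, 23, 28, 34, 56, 61, 72]

Fragment lengths:
  [0,16): 16 bp
  [16,23): 7 bp
  [23,28): 5 bp
  [28,34): 6 bp
  [34,56): 22 bp
  [56,61): 5 bp
  [61,72): 11 bp
  [72,74): 2 bp

[2,5,5,6,7,11,16,22]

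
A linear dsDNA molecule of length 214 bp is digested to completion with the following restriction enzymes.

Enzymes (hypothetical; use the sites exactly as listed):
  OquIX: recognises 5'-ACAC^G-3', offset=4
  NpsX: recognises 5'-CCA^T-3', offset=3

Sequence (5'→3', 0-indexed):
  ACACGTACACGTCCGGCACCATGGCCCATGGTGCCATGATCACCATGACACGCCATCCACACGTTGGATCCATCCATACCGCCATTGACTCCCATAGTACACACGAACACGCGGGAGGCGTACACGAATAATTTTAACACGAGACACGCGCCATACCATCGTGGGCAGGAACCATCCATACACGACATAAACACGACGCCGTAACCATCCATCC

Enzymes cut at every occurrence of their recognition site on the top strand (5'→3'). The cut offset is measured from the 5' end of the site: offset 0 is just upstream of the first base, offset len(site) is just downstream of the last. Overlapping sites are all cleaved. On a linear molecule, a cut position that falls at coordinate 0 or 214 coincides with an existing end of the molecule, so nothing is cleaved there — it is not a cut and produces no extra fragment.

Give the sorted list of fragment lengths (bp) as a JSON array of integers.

Scan for sites:
  OquIX (ACACG, off=4): starts [0, 6, 47, 58, 100, 106, 121, 136, 143, 179, 190] → cuts [4, 10, 51, 62, 104, 110, 125, 140, 147, 183, 194]
  NpsX (CCAT, off=3): starts [18, 25, 33, 42, 52, 69, 73, 81, 91, 150, 155, 171, 175, 204, 208] → cuts [21, 28, 36, 45, 55, 72, 76, 84, 94, 153, 158, 174, 178, 207, 211]

All cut coordinates (distinct, sorted): [4, 10, 21, 28, 36, 45, 51, 55, 62, 72, 76, 84, 94, 104, 110, 125, 140, 147, 153, 158, 174, 178, 183, 194, 207, 211]

Fragments:
  [0,4): 4 bp
  [4,10): 6 bp
  [10,21): 11 bp
  [21,28): 7 bp
  [28,36): 8 bp
  [36,45): 9 bp
  [45,51): 6 bp
  [51,55): 4 bp
  [55,62): 7 bp
  [62,72): 10 bp
  [72,76): 4 bp
  [76,84): 8 bp
  [84,94): 10 bp
  [94,104): 10 bp
  [104,110): 6 bp
  [110,125): 15 bp
  [125,140): 15 bp
  [140,147): 7 bp
  [147,153): 6 bp
  [153,158): 5 bp
  [158,174): 16 bp
  [174,178): 4 bp
  [178,183): 5 bp
  [183,194): 11 bp
  [194,207): 13 bp
  [207,211): 4 bp
  [211,214): 3 bp

[3,4,4,4,4,4,5,5,6,6,6,6,7,7,7,8,8,9,10,10,10,11,11,13,15,15,16]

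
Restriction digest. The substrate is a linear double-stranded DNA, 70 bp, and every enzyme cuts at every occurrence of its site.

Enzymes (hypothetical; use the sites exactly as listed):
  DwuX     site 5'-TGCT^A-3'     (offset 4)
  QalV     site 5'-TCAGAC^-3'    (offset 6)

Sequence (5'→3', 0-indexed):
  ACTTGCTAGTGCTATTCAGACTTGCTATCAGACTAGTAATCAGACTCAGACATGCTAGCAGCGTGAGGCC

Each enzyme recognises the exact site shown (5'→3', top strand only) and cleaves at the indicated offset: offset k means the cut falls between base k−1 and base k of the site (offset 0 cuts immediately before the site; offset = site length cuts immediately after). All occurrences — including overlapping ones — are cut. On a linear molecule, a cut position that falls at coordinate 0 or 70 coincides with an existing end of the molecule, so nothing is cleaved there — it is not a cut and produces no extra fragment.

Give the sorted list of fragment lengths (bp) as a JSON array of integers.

Per-enzyme occurrences:
  DwuX TGCTA/4: at [3, 9, 22, 52] ⇒ [7, 13, 26, 56]
  QalV TCAGAC/6: at [15, 27, 39, 45] ⇒ [21, 33, 45, 51]

All cut coordinates (distinct, sorted): [7, 13, 21, 26, 33, 45, 51, 56]

Fragment lengths:
  [0,7): 7 bp
  [7,13): 6 bp
  [13,21): 8 bp
  [21,26): 5 bp
  [26,33): 7 bp
  [33,45): 12 bp
  [45,51): 6 bp
  [51,56): 5 bp
  [56,70): 14 bp

[5,5,6,6,7,7,8,12,14]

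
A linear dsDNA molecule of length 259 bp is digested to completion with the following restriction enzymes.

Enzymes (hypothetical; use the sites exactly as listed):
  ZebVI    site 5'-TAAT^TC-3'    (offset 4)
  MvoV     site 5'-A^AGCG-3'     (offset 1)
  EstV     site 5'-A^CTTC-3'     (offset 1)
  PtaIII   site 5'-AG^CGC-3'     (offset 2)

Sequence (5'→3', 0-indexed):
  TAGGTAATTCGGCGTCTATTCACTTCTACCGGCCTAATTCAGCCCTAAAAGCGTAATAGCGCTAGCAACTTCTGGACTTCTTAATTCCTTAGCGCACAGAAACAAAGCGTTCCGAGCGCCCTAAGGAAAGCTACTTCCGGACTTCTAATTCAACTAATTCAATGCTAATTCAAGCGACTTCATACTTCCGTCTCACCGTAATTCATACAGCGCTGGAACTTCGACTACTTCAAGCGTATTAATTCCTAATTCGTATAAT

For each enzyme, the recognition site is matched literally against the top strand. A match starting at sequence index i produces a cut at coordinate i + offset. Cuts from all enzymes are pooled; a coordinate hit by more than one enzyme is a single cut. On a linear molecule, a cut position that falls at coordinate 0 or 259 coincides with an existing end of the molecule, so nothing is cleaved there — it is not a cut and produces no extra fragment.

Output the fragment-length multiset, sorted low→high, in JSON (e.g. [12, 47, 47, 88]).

Per-enzyme occurrences:
  ZebVI (TAATTC, off=4): starts [4, 34, 81, 145, 154, 165, 198, 239, 246] → cuts [8, 38, 85, 149, 158, 169, 202, 243, 250]
  MvoV (AAGCG, off=1): starts [48, 104, 171, 231] → cuts [49, 105, 172, 232]
  EstV (ACTTC, off=1): starts [21, 67, 75, 132, 140, 176, 183, 217, 226] → cuts [22, 68, 76, 133, 141, 177, 184, 218, 227]
  PtaIII (AGCGC, off=2): starts [57, 90, 114, 208] → cuts [59, 92, 116, 210]

Pooled cuts: [8, 22, 38, 49, 59, 68, 76, 85, 92, 105, 116, 133, 141, 149, 158, 169, 172, 177, 184, 202, 210, 218, 227, 232, 243, 250]

Fragment lengths:
  [0,8): 8 bp
  [8,22): 14 bp
  [22,38): 16 bp
  [38,49): 11 bp
  [49,59): 10 bp
  [59,68): 9 bp
  [68,76): 8 bp
  [76,85): 9 bp
  [85,92): 7 bp
  [92,105): 13 bp
  [105,116): 11 bp
  [116,133): 17 bp
  [133,141): 8 bp
  [141,149): 8 bp
  [149,158): 9 bp
  [158,169): 11 bp
  [169,172): 3 bp
  [172,177): 5 bp
  [177,184): 7 bp
  [184,202): 18 bp
  [202,210): 8 bp
  [210,218): 8 bp
  [218,227): 9 bp
  [227,232): 5 bp
  [232,243): 11 bp
  [243,250): 7 bp
  [250,259): 9 bp

[3,5,5,7,7,7,8,8,8,8,8,8,9,9,9,9,9,10,11,11,11,11,13,14,16,17,18]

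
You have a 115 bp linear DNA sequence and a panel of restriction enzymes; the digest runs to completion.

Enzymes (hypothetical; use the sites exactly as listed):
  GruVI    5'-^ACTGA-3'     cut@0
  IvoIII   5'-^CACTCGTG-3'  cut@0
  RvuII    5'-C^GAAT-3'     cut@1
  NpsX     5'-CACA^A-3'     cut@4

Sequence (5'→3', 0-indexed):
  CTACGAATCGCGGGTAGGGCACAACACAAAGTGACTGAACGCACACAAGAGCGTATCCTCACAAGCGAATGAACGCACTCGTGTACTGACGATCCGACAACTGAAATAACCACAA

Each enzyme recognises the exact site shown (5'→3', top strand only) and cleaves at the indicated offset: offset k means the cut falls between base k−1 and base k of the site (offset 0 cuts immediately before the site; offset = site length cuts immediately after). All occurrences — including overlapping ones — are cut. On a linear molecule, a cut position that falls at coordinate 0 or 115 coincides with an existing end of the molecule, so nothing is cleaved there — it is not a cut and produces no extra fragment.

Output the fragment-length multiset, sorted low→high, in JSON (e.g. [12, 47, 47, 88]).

[1,3,4,5,5,9,9,14,15,15,16,19]

Per-enzyme occurrences:
  GruVI ACTGA/0: at [33, 84, 99] ⇒ [33, 84, 99]
  IvoIII CACTCGTG/0: at [75] ⇒ [75]
  RvuII CGAAT/1: at [3, 65] ⇒ [4, 66]
  NpsX CACAA/4: at [19, 24, 43, 59, 110] ⇒ [23, 28, 47, 63, 114]

Pooled cuts: [4, 23, 28, 33, 47, 63, 66, 75, 84, 99, 114]

Fragments:
  [0,4): 4 bp
  [4,23): 19 bp
  [23,28): 5 bp
  [28,33): 5 bp
  [33,47): 14 bp
  [47,63): 16 bp
  [63,66): 3 bp
  [66,75): 9 bp
  [75,84): 9 bp
  [84,99): 15 bp
  [99,114): 15 bp
  [114,115): 1 bp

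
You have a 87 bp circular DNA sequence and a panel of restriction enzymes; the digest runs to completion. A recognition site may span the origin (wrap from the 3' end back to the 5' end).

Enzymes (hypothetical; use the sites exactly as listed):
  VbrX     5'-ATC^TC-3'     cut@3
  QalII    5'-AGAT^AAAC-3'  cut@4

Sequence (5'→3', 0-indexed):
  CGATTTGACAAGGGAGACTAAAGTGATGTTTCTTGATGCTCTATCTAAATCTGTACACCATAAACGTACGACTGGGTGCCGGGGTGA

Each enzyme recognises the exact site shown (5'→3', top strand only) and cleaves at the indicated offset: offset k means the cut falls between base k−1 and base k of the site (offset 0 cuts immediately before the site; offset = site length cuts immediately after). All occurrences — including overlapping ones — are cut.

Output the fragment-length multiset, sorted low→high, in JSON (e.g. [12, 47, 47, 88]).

[87]

Site scan:
  VbrX (ATCTC, off=3): no sites
  QalII (AGATAAAC, off=4): no sites

All cut coordinates (distinct, sorted): ∅

Fragment lengths:
  no cuts → one circular fragment of 87 bp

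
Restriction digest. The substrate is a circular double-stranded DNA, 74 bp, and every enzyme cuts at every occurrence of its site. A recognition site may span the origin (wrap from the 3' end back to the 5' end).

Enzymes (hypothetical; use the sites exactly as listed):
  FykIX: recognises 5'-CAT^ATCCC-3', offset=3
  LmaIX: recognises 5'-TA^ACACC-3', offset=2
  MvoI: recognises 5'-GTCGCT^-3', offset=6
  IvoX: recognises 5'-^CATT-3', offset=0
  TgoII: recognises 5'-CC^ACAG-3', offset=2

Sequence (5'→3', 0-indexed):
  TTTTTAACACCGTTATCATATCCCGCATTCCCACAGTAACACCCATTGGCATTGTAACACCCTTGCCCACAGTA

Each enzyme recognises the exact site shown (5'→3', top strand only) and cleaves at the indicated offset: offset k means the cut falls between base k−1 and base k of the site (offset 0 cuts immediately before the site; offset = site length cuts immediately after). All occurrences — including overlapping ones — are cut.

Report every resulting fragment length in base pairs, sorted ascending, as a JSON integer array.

Scan for sites:
  FykIX (CATATCCC, off=3): starts [16] → cuts [19]
  LmaIX (TAACACC, off=2): starts [4, 36, 54] → cuts [6, 38, 56]
  MvoI (GTCGCT, off=6): no sites
  IvoX (CATT, off=0): starts [25, 43, 49] → cuts [25, 43, 49]
  TgoII (CCACAG, off=2): starts [30, 66] → cuts [32, 68]

Pooled cuts: [6, 19, 25, 32, 38, 43, 49, 56, 68]

Fragments:
  6→19: 13 bp
  19→25: 6 bp
  25→32: 7 bp
  32→38: 6 bp
  38→43: 5 bp
  43→49: 6 bp
  49→56: 7 bp
  56→68: 12 bp
  68→6 (wrap): 74-68+6 = 12 bp

[5,6,6,6,7,7,12,12,13]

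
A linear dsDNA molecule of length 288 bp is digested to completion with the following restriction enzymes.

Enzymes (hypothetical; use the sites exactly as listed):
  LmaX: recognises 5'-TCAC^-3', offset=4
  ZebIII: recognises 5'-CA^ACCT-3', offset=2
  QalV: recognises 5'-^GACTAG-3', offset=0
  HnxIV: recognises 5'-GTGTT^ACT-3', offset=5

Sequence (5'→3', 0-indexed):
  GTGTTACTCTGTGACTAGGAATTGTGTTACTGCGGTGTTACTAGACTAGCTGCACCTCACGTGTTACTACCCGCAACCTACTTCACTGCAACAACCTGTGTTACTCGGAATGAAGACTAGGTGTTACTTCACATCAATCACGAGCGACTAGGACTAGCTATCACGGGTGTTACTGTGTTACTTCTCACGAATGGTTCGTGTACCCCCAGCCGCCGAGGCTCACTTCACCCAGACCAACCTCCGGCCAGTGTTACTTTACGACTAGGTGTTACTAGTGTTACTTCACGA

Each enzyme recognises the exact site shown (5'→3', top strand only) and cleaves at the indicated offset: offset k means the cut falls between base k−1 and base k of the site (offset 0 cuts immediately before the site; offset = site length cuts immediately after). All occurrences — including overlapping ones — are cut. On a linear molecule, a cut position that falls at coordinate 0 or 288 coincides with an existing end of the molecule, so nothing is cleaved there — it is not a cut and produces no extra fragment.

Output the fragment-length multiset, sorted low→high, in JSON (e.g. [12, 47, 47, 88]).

Scan for sites:
  LmaX (TCAC, off=4): starts [56, 82, 128, 137, 160, 184, 219, 224, 282] → cuts [60, 86, 132, 141, 164, 188, 223, 228, 286]
  ZebIII (CAACCT, off=2): starts [73, 91, 234] → cuts [75, 93, 236]
  QalV (GACTAG, off=0): starts [12, 43, 114, 145, 151, 259] → cuts [12, 43, 114, 145, 151, 259]
  HnxIV (GTGTTACT, off=5): starts [0, 23, 34, 60, 97, 120, 166, 174, 247, 265, 274] → cuts [5, 28, 39, 65, 102, 125, 171, 179, 252, 270, 279]

Pooled cuts: [5, 12, 28, 39, 43, 60, 65, 75, 86, 93, 102, 114, 125, 132, 141, 145, 151, 164, 171, 179, 188, 223, 228, 236, 252, 259, 270, 279, 286]

Fragments:
  [0,5): 5 bp
  [5,12): 7 bp
  [12,28): 16 bp
  [28,39): 11 bp
  [39,43): 4 bp
  [43,60): 17 bp
  [60,65): 5 bp
  [65,75): 10 bp
  [75,86): 11 bp
  [86,93): 7 bp
  [93,102): 9 bp
  [102,114): 12 bp
  [114,125): 11 bp
  [125,132): 7 bp
  [132,141): 9 bp
  [141,145): 4 bp
  [145,151): 6 bp
  [151,164): 13 bp
  [164,171): 7 bp
  [171,179): 8 bp
  [179,188): 9 bp
  [188,223): 35 bp
  [223,228): 5 bp
  [228,236): 8 bp
  [236,252): 16 bp
  [252,259): 7 bp
  [259,270): 11 bp
  [270,279): 9 bp
  [279,286): 7 bp
  [286,288): 2 bp

[2,4,4,5,5,5,6,7,7,7,7,7,7,8,8,9,9,9,9,10,11,11,11,11,12,13,16,16,17,35]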